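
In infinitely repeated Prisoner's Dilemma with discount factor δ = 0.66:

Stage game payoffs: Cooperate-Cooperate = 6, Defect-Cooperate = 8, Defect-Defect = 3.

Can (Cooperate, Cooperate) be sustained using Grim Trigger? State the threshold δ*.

δ* = 0.4; since δ = 0.66 ≥ 0.4, cooperation can be sustained

Work:
For Grim Trigger:
Cooperate forever: 6/(1-δ)
Defect then punished: 8 + 3·δ/(1-δ)
Need: 6/(1-δ) ≥ 8 + 3·δ/(1-δ)
Solving: δ ≥ (T-R)/(T-P) = (8-6)/(8-3) = 0.4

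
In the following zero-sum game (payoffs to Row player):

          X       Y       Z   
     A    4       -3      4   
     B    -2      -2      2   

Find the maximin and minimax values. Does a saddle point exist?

Maximin = -2, Minimax = -2, Saddle: True

Work:
Row minimums: [-3, -2] → maximin = -2
Column maximums: [4, -2, 4] → minimax = -2
Saddle point exists! Game value = -2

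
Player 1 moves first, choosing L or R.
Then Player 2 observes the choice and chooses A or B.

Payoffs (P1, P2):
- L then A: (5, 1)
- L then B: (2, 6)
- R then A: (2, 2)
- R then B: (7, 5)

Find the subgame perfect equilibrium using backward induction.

P1 plays R, P2 plays B after L and B after R; Payoff (7, 5)

Work:
Backward induction:
After L: P2 chooses B → P1 gets 2
After R: P2 chooses B → P1 gets 7
P1 chooses R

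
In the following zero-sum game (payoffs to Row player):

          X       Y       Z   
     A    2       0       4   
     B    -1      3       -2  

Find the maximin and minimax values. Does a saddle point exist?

Maximin = 0, Minimax = 2, Saddle: False

Work:
Row minimums: [0, -2] → maximin = 0
Column maximums: [2, 3, 4] → minimax = 2
No saddle point (maximin ≠ minimax). Mixed strategy needed.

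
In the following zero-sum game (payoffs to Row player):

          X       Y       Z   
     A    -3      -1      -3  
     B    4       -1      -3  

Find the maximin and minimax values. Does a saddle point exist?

Maximin = -3, Minimax = -3, Saddle: True

Work:
Row minimums: [-3, -3] → maximin = -3
Column maximums: [4, -1, -3] → minimax = -3
Saddle point exists! Game value = -3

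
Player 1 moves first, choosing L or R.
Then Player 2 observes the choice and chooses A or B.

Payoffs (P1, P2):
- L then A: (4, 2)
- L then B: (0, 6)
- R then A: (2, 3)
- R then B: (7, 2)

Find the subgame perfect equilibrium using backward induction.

P1 plays R, P2 plays B after L and A after R; Payoff (2, 3)

Work:
Backward induction:
After L: P2 chooses B → P1 gets 0
After R: P2 chooses A → P1 gets 2
P1 chooses R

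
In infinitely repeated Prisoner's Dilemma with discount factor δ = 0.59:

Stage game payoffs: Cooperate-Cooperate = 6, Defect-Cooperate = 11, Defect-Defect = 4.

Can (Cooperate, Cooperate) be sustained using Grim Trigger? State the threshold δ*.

δ* = 0.7143; since δ = 0.59 < 0.7143, cooperation cannot be sustained

Work:
For Grim Trigger:
Cooperate forever: 6/(1-δ)
Defect then punished: 11 + 4·δ/(1-δ)
Need: 6/(1-δ) ≥ 11 + 4·δ/(1-δ)
Solving: δ ≥ (T-R)/(T-P) = (11-6)/(11-4) = 0.7143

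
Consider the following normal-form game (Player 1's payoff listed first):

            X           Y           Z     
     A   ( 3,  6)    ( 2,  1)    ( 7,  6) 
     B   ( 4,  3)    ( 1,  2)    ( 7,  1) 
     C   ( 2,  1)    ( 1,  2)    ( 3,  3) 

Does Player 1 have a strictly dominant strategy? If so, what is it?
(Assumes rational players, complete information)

No strictly dominant strategy exists for Player 1

Work:
A strategy strictly dominates another if it gives a strictly higher payoff against every opponent action. Compare each pair of P1's strategies column-by-column:
  A vs B: [3 vs 4, 2 vs 1, 7 vs 7] → A does not strictly dominate B (column X: 3 ≤ 4)
  A vs C: [3 vs 2, 2 vs 1, 7 vs 3] → A strictly dominates C
  B vs A: [4 vs 3, 1 vs 2, 7 vs 7] → B does not strictly dominate A (column Y: 1 ≤ 2)
  B vs C: [4 vs 2, 1 vs 1, 7 vs 3] → B does not strictly dominate C (column Y: 1 ≤ 1)
  C vs A: [2 vs 3, 1 vs 2, 3 vs 7] → C does not strictly dominate A (column X: 2 ≤ 3)
  C vs B: [2 vs 4, 1 vs 1, 3 vs 7] → C does not strictly dominate B (column X: 2 ≤ 4)
No single strategy strictly dominates all others → no strictly dominant strategy.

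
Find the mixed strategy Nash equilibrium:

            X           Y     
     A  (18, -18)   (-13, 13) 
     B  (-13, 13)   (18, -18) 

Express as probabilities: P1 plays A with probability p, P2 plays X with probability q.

p = 0.5, q = 0.5

Work:
Find probabilities that make opponent indifferent:
P2 chooses q to make P1 indifferent between A and B
P1 chooses p to make P2 indifferent between X and Y
Mixed NE: P1 plays (A: 0.5, B: 0.5), P2 plays (X: 0.5, Y: 0.5)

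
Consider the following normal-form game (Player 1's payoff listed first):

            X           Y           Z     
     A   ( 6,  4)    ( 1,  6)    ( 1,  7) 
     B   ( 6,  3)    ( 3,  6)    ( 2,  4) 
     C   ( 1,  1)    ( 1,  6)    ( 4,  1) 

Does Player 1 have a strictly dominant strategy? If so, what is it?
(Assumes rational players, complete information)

No strictly dominant strategy exists for Player 1

Work:
A strategy strictly dominates another if it gives a strictly higher payoff against every opponent action. Compare each pair of P1's strategies column-by-column:
  A vs B: [6 vs 6, 1 vs 3, 1 vs 2] → A does not strictly dominate B (column X: 6 ≤ 6)
  A vs C: [6 vs 1, 1 vs 1, 1 vs 4] → A does not strictly dominate C (column Y: 1 ≤ 1)
  B vs A: [6 vs 6, 3 vs 1, 2 vs 1] → B does not strictly dominate A (column X: 6 ≤ 6)
  B vs C: [6 vs 1, 3 vs 1, 2 vs 4] → B does not strictly dominate C (column Z: 2 ≤ 4)
  C vs A: [1 vs 6, 1 vs 1, 4 vs 1] → C does not strictly dominate A (column X: 1 ≤ 6)
  C vs B: [1 vs 6, 1 vs 3, 4 vs 2] → C does not strictly dominate B (column X: 1 ≤ 6)
No single strategy strictly dominates all others → no strictly dominant strategy.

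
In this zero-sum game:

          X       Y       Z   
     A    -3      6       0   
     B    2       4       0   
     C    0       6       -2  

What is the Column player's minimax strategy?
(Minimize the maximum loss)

Column should play Z, value = 0

Work:
Column player minimizes Row's maximum payoff:
Column X: max payoff to Row = 2
Column Y: max payoff to Row = 6
Column Z: max payoff to Row = 0
Minimum is 0, achieved by column Z.
Minimax strategy: Z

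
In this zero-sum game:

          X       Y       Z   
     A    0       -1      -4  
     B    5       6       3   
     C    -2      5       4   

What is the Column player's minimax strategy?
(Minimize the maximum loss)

Column should play Z, value = 4

Work:
Column player minimizes Row's maximum payoff:
Column X: max payoff to Row = 5
Column Y: max payoff to Row = 6
Column Z: max payoff to Row = 4
Minimum is 4, achieved by column Z.
Minimax strategy: Z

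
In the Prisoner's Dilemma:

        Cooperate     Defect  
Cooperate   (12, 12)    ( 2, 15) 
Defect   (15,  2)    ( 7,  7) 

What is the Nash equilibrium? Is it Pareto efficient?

(Defect, Defect) is NE; not Pareto efficient

Work:
Defect dominates Cooperate for both players:
If P2 cooperates: Defect (15) > Cooperate (12)
If P2 defects: Defect (7) > Cooperate (2)
NE: (Defect, Defect) with payoff (7, 7)
But (Cooperate, Cooperate) = (12, 12) Pareto dominates (7, 7)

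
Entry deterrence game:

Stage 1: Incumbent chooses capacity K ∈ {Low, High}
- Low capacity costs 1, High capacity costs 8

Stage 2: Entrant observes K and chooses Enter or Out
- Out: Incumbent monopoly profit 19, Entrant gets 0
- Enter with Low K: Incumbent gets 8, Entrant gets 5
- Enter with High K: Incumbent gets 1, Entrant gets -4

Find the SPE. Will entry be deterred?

SPE: (High, Enter|Low, Out|High); Entry deterred. Incumbent net profit = 11

Work:
After Low K: Entrant enters (5 > 0)
After High K: Entrant stays out (-4 < 0)
Incumbent: Low → 8−1=7, High → 19−8=11
Incumbent chooses High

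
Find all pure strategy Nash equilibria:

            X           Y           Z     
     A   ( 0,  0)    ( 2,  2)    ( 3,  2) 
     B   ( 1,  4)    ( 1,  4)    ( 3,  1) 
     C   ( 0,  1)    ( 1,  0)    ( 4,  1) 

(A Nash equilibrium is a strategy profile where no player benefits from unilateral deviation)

Nash equilibrium: (A, Y), (B, X), (C, Z)

Work:
Best responses:
  P1 vs X: payoffs [0, 1, 0] → best response B (payoff 1)
  P1 vs Y: payoffs [2, 1, 1] → best response A (payoff 2)
  P1 vs Z: payoffs [3, 3, 4] → best response C (payoff 4)
  P2 vs A: payoffs [0, 2, 2] → best response Y/Z (payoff 2)
  P2 vs B: payoffs [4, 4, 1] → best response X/Y (payoff 4)
  P2 vs C: payoffs [1, 0, 1] → best response X/Z (payoff 1)
Mutual best responses: (A,Y), (B,X), (C,Z) → Nash equilibria.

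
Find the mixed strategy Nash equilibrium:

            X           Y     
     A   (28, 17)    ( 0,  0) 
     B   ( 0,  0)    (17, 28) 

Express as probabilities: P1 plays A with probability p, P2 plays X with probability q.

p = 0.6222, q = 0.3778

Work:
Find probabilities that make opponent indifferent:
P2 chooses q to make P1 indifferent between A and B
P1 chooses p to make P2 indifferent between X and Y
Mixed NE: P1 plays (A: 0.6222, B: 0.3778), P2 plays (X: 0.3778, Y: 0.6222)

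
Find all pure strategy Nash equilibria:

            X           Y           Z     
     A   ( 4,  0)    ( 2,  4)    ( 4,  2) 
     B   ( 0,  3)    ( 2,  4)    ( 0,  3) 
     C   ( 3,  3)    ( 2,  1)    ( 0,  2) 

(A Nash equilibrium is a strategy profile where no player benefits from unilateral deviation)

Nash equilibrium: (A, Y), (B, Y)

Work:
Best responses:
  P1 vs X: payoffs [4, 0, 3] → best response A (payoff 4)
  P1 vs Y: payoffs [2, 2, 2] → best response A/B/C (payoff 2)
  P1 vs Z: payoffs [4, 0, 0] → best response A (payoff 4)
  P2 vs A: payoffs [0, 4, 2] → best response Y (payoff 4)
  P2 vs B: payoffs [3, 4, 3] → best response Y (payoff 4)
  P2 vs C: payoffs [3, 1, 2] → best response X (payoff 3)
Mutual best responses: (A,Y), (B,Y) → Nash equilibria.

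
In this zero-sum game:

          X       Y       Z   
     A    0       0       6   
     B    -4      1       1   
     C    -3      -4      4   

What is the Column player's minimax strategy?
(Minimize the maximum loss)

Column should play X, value = 0

Work:
Column player minimizes Row's maximum payoff:
Column X: max payoff to Row = 0
Column Y: max payoff to Row = 1
Column Z: max payoff to Row = 6
Minimum is 0, achieved by column X.
Minimax strategy: X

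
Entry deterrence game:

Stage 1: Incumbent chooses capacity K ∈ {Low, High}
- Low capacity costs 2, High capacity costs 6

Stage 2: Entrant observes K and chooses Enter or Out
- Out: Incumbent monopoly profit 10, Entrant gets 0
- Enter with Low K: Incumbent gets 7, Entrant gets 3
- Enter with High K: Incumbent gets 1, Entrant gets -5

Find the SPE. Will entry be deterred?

SPE: (Low, Enter|Low, Out|High); Entry not deterred. Incumbent net profit = 5, Entrant gets 3

Work:
After Low K: Entrant enters (3 > 0)
After High K: Entrant stays out (-5 < 0)
Incumbent: Low → 7−2=5, High → 10−6=4
Incumbent chooses Low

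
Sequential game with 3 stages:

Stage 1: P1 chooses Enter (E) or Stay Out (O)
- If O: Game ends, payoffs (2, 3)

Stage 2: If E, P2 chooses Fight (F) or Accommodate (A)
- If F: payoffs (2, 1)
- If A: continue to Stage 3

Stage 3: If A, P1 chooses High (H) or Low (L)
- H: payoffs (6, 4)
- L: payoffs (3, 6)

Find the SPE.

SPE: (E, A, H); Outcome (6, 4)

Work:
Stage 3: P1 chooses H (6 vs 3)
Stage 2: P2: F->1, A->4 (anticipating H). Choose A
Stage 1: P1: O->2, E->6 (anticipating A, H). Choose E
SPE path: E -> A -> H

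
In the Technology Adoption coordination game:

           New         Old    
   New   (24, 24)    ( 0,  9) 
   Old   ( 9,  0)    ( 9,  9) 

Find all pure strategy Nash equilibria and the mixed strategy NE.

Pure NE: (New, New) and (Old, Old); Mixed NE: p = 0.375, q = 0.375

Work:
Check pure NE:
(New, New): (24, 24) - no unilateral deviation beneficial
(Old, Old): (9, 9) - no unilateral deviation beneficial
Mixed NE: P1 plays New with p = 0.375, P2 plays New with q = 0.375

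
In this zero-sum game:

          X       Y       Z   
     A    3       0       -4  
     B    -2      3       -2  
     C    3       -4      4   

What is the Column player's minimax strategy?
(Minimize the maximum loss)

Column should play X or Y (all achieve the minimum), value = 3

Work:
Column player minimizes Row's maximum payoff:
Column X: max payoff to Row = 3
Column Y: max payoff to Row = 3
Column Z: max payoff to Row = 4
Minimum is 3, achieved by columns X, Y (tied).
Each of X or Y is a minimax strategy.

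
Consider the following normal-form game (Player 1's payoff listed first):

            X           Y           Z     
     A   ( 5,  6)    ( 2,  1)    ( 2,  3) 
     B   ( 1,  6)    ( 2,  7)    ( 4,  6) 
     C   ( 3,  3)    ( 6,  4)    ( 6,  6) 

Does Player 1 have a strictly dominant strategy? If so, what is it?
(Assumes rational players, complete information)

No strictly dominant strategy exists for Player 1

Work:
A strategy strictly dominates another if it gives a strictly higher payoff against every opponent action. Compare each pair of P1's strategies column-by-column:
  A vs B: [5 vs 1, 2 vs 2, 2 vs 4] → A does not strictly dominate B (column Y: 2 ≤ 2)
  A vs C: [5 vs 3, 2 vs 6, 2 vs 6] → A does not strictly dominate C (column Y: 2 ≤ 6)
  B vs A: [1 vs 5, 2 vs 2, 4 vs 2] → B does not strictly dominate A (column X: 1 ≤ 5)
  B vs C: [1 vs 3, 2 vs 6, 4 vs 6] → B does not strictly dominate C (column X: 1 ≤ 3)
  C vs A: [3 vs 5, 6 vs 2, 6 vs 2] → C does not strictly dominate A (column X: 3 ≤ 5)
  C vs B: [3 vs 1, 6 vs 2, 6 vs 4] → C strictly dominates B
No single strategy strictly dominates all others → no strictly dominant strategy.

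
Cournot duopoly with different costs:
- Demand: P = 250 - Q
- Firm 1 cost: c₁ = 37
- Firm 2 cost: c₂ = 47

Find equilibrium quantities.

q₁* = 74.33, q₂* = 64.33

Work:
Reaction: q₁ = (250 - 37 - q₂)/2
Reaction: q₂ = (250 - 47 - q₁)/2
Solve simultaneously:
q₁* = (250 - 2×37 + 47)/3 = 74.33
q₂* = (250 - 2×47 + 37)/3 = 64.33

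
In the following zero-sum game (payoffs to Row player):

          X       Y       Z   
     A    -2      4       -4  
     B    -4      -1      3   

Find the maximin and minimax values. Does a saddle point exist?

Maximin = -4, Minimax = -2, Saddle: False

Work:
Row minimums: [-4, -4] → maximin = -4
Column maximums: [-2, 4, 3] → minimax = -2
No saddle point (maximin ≠ minimax). Mixed strategy needed.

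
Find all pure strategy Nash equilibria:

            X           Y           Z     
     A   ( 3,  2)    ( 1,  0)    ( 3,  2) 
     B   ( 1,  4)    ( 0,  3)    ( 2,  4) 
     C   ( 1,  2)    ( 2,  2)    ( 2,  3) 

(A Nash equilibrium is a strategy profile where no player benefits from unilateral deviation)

Nash equilibrium: (A, X), (A, Z)

Work:
Best responses:
  P1 vs X: payoffs [3, 1, 1] → best response A (payoff 3)
  P1 vs Y: payoffs [1, 0, 2] → best response C (payoff 2)
  P1 vs Z: payoffs [3, 2, 2] → best response A (payoff 3)
  P2 vs A: payoffs [2, 0, 2] → best response X/Z (payoff 2)
  P2 vs B: payoffs [4, 3, 4] → best response X/Z (payoff 4)
  P2 vs C: payoffs [2, 2, 3] → best response Z (payoff 3)
Mutual best responses: (A,X), (A,Z) → Nash equilibria.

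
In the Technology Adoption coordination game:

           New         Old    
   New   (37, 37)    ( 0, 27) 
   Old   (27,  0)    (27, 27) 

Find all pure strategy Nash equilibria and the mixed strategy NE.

Pure NE: (New, New) and (Old, Old); Mixed NE: p = 0.7297, q = 0.7297

Work:
Check pure NE:
(New, New): (37, 37) - no unilateral deviation beneficial
(Old, Old): (27, 27) - no unilateral deviation beneficial
Mixed NE: P1 plays New with p = 0.7297, P2 plays New with q = 0.7297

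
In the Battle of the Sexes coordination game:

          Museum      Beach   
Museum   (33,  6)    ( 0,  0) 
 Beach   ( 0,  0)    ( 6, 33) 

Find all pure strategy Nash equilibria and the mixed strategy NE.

Pure NE: (Museum, Museum) and (Beach, Beach); Mixed NE: p = 0.8462, q = 0.1538

Work:
Check pure NE:
(Museum, Museum): (33, 6) - no unilateral deviation beneficial
(Beach, Beach): (6, 33) - no unilateral deviation beneficial
Mixed NE: P1 plays Museum with p = 0.8462, P2 plays Museum with q = 0.1538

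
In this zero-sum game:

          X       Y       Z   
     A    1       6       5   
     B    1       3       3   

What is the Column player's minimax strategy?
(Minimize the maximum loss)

Column should play X, value = 1

Work:
Column player minimizes Row's maximum payoff:
Column X: max payoff to Row = 1
Column Y: max payoff to Row = 6
Column Z: max payoff to Row = 5
Minimum is 1, achieved by column X.
Minimax strategy: X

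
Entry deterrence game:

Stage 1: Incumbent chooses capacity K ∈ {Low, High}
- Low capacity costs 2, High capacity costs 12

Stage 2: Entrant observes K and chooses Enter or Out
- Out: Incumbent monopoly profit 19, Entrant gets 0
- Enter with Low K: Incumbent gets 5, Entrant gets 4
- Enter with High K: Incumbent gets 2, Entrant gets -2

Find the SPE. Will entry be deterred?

SPE: (High, Enter|Low, Out|High); Entry deterred. Incumbent net profit = 7

Work:
After Low K: Entrant enters (4 > 0)
After High K: Entrant stays out (-2 < 0)
Incumbent: Low → 5−2=3, High → 19−12=7
Incumbent chooses High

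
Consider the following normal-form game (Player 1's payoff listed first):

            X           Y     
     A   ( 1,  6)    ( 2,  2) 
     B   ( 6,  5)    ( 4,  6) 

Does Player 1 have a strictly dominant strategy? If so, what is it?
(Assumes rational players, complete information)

Yes, Player 1's strictly dominant strategy is B

Work:
A strategy strictly dominates another if it gives a strictly higher payoff against every opponent action. Compare each pair of P1's strategies column-by-column:
  A vs B: [1 vs 6, 2 vs 4] → A does not strictly dominate B (column X: 1 ≤ 6)
  B vs A: [6 vs 1, 4 vs 2] → B strictly dominates A
B strictly dominates every other strategy → strictly dominant.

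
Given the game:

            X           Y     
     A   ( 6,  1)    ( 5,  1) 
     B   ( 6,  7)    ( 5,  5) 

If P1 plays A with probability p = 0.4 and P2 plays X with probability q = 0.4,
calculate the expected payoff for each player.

E[P1] = 5.4, E[P2] = 3.88

Work:
E[P1] = p·q·π₁(A,X) + p·(1-q)·π₁(A,Y) + (1-p)·q·π₁(B,X) + (1-p)·(1-q)·π₁(B,Y)
= 0.4·0.4·6 + 0.4·0.6·5 + 0.6·0.4·6 + 0.6·0.6·5
= 5.4

E[P2] = 3.88 (similar calculation)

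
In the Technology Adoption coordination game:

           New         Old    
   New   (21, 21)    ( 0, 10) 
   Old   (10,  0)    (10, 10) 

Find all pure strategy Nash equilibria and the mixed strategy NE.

Pure NE: (New, New) and (Old, Old); Mixed NE: p = 0.4762, q = 0.4762

Work:
Check pure NE:
(New, New): (21, 21) - no unilateral deviation beneficial
(Old, Old): (10, 10) - no unilateral deviation beneficial
Mixed NE: P1 plays New with p = 0.4762, P2 plays New with q = 0.4762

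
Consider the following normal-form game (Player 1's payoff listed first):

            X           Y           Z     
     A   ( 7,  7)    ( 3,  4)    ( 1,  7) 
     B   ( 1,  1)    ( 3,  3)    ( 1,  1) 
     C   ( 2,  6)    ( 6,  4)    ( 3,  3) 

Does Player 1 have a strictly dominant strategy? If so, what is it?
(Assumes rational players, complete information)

No strictly dominant strategy exists for Player 1

Work:
A strategy strictly dominates another if it gives a strictly higher payoff against every opponent action. Compare each pair of P1's strategies column-by-column:
  A vs B: [7 vs 1, 3 vs 3, 1 vs 1] → A does not strictly dominate B (column Y: 3 ≤ 3)
  A vs C: [7 vs 2, 3 vs 6, 1 vs 3] → A does not strictly dominate C (column Y: 3 ≤ 6)
  B vs A: [1 vs 7, 3 vs 3, 1 vs 1] → B does not strictly dominate A (column X: 1 ≤ 7)
  B vs C: [1 vs 2, 3 vs 6, 1 vs 3] → B does not strictly dominate C (column X: 1 ≤ 2)
  C vs A: [2 vs 7, 6 vs 3, 3 vs 1] → C does not strictly dominate A (column X: 2 ≤ 7)
  C vs B: [2 vs 1, 6 vs 3, 3 vs 1] → C strictly dominates B
No single strategy strictly dominates all others → no strictly dominant strategy.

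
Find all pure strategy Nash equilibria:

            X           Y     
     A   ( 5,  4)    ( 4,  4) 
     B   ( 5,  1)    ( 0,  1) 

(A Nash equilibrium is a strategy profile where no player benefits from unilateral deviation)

Nash equilibrium: (A, X), (A, Y), (B, X)

Work:
Best responses:
  P1 vs X: payoffs [5, 5] → best response A/B (payoff 5)
  P1 vs Y: payoffs [4, 0] → best response A (payoff 4)
  P2 vs A: payoffs [4, 4] → best response X/Y (payoff 4)
  P2 vs B: payoffs [1, 1] → best response X/Y (payoff 1)
Mutual best responses: (A,X), (A,Y), (B,X) → Nash equilibria.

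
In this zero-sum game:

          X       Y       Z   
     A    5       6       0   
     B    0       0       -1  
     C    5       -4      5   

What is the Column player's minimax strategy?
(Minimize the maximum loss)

Column should play X or Z (all achieve the minimum), value = 5

Work:
Column player minimizes Row's maximum payoff:
Column X: max payoff to Row = 5
Column Y: max payoff to Row = 6
Column Z: max payoff to Row = 5
Minimum is 5, achieved by columns X, Z (tied).
Each of X or Z is a minimax strategy.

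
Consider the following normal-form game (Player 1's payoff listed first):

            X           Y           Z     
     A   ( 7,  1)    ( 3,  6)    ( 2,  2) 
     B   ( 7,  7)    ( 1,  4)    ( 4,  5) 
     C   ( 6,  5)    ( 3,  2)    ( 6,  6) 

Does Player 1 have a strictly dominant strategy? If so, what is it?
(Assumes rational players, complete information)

No strictly dominant strategy exists for Player 1

Work:
A strategy strictly dominates another if it gives a strictly higher payoff against every opponent action. Compare each pair of P1's strategies column-by-column:
  A vs B: [7 vs 7, 3 vs 1, 2 vs 4] → A does not strictly dominate B (column X: 7 ≤ 7)
  A vs C: [7 vs 6, 3 vs 3, 2 vs 6] → A does not strictly dominate C (column Y: 3 ≤ 3)
  B vs A: [7 vs 7, 1 vs 3, 4 vs 2] → B does not strictly dominate A (column X: 7 ≤ 7)
  B vs C: [7 vs 6, 1 vs 3, 4 vs 6] → B does not strictly dominate C (column Y: 1 ≤ 3)
  C vs A: [6 vs 7, 3 vs 3, 6 vs 2] → C does not strictly dominate A (column X: 6 ≤ 7)
  C vs B: [6 vs 7, 3 vs 1, 6 vs 4] → C does not strictly dominate B (column X: 6 ≤ 7)
No single strategy strictly dominates all others → no strictly dominant strategy.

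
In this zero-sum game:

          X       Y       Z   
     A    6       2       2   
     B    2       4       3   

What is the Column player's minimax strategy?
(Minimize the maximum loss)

Column should play Z, value = 3

Work:
Column player minimizes Row's maximum payoff:
Column X: max payoff to Row = 6
Column Y: max payoff to Row = 4
Column Z: max payoff to Row = 3
Minimum is 3, achieved by column Z.
Minimax strategy: Z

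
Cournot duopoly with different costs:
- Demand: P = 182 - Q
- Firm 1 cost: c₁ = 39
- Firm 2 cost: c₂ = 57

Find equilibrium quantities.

q₁* = 53.67, q₂* = 35.67

Work:
Reaction: q₁ = (182 - 39 - q₂)/2
Reaction: q₂ = (182 - 57 - q₁)/2
Solve simultaneously:
q₁* = (182 - 2×39 + 57)/3 = 53.67
q₂* = (182 - 2×57 + 39)/3 = 35.67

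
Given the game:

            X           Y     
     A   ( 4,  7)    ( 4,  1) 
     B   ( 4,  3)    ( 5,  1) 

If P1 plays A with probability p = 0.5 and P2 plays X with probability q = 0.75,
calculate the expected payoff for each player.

E[P1] = 4.125, E[P2] = 4.0

Work:
E[P1] = p·q·π₁(A,X) + p·(1-q)·π₁(A,Y) + (1-p)·q·π₁(B,X) + (1-p)·(1-q)·π₁(B,Y)
= 0.5·0.75·4 + 0.5·0.25·4 + 0.5·0.75·4 + 0.5·0.25·5
= 4.125

E[P2] = 4.0 (similar calculation)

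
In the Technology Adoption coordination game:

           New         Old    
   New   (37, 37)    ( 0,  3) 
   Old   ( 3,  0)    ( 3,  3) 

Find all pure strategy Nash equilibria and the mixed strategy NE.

Pure NE: (New, New) and (Old, Old); Mixed NE: p = 0.0811, q = 0.0811

Work:
Check pure NE:
(New, New): (37, 37) - no unilateral deviation beneficial
(Old, Old): (3, 3) - no unilateral deviation beneficial
Mixed NE: P1 plays New with p = 0.0811, P2 plays New with q = 0.0811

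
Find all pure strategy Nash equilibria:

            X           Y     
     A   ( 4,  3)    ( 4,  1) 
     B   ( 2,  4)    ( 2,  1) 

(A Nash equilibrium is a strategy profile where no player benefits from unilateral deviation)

Nash equilibrium: (A, X)

Work:
Best responses:
  P1 vs X: payoffs [4, 2] → best response A (payoff 4)
  P1 vs Y: payoffs [4, 2] → best response A (payoff 4)
  P2 vs A: payoffs [3, 1] → best response X (payoff 3)
  P2 vs B: payoffs [4, 1] → best response X (payoff 4)
Mutual best responses: (A,X) → Nash equilibria.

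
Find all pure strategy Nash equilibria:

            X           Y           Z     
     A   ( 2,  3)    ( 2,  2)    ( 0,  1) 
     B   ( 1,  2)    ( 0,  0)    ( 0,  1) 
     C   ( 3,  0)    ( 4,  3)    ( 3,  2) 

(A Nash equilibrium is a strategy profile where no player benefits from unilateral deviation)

Nash equilibrium: (C, Y)

Work:
Best responses:
  P1 vs X: payoffs [2, 1, 3] → best response C (payoff 3)
  P1 vs Y: payoffs [2, 0, 4] → best response C (payoff 4)
  P1 vs Z: payoffs [0, 0, 3] → best response C (payoff 3)
  P2 vs A: payoffs [3, 2, 1] → best response X (payoff 3)
  P2 vs B: payoffs [2, 0, 1] → best response X (payoff 2)
  P2 vs C: payoffs [0, 3, 2] → best response Y (payoff 3)
Mutual best responses: (C,Y) → Nash equilibria.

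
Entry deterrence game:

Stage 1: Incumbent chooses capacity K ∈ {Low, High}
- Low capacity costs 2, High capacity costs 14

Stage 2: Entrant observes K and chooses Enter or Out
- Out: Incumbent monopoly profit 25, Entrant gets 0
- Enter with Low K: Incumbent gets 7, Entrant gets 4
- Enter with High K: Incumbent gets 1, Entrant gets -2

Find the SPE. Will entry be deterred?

SPE: (High, Enter|Low, Out|High); Entry deterred. Incumbent net profit = 11

Work:
After Low K: Entrant enters (4 > 0)
After High K: Entrant stays out (-2 < 0)
Incumbent: Low → 7−2=5, High → 25−14=11
Incumbent chooses High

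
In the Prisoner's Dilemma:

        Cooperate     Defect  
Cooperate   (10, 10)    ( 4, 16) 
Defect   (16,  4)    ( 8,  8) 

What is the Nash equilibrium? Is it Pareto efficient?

(Defect, Defect) is NE; not Pareto efficient

Work:
Defect dominates Cooperate for both players:
If P2 cooperates: Defect (16) > Cooperate (10)
If P2 defects: Defect (8) > Cooperate (4)
NE: (Defect, Defect) with payoff (8, 8)
But (Cooperate, Cooperate) = (10, 10) Pareto dominates (8, 8)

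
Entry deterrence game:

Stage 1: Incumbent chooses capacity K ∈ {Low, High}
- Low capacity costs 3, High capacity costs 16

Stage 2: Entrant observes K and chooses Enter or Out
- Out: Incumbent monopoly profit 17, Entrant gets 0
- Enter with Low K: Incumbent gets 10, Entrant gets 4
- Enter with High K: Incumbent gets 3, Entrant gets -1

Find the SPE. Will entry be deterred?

SPE: (Low, Enter|Low, Out|High); Entry not deterred. Incumbent net profit = 7, Entrant gets 4

Work:
After Low K: Entrant enters (4 > 0)
After High K: Entrant stays out (-1 < 0)
Incumbent: Low → 10−3=7, High → 17−16=1
Incumbent chooses Low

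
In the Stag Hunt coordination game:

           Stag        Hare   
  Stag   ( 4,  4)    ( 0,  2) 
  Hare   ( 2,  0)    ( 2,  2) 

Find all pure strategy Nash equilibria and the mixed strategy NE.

Pure NE: (Stag, Stag) and (Hare, Hare); Mixed NE: p = 0.5, q = 0.5

Work:
Check pure NE:
(Stag, Stag): (4, 4) - no unilateral deviation beneficial
(Hare, Hare): (2, 2) - no unilateral deviation beneficial
Mixed NE: P1 plays Stag with p = 0.5, P2 plays Stag with q = 0.5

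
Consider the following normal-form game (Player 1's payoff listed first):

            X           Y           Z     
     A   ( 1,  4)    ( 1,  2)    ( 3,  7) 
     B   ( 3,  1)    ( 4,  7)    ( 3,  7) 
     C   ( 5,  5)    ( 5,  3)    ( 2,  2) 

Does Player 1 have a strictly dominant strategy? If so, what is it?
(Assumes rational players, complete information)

No strictly dominant strategy exists for Player 1

Work:
A strategy strictly dominates another if it gives a strictly higher payoff against every opponent action. Compare each pair of P1's strategies column-by-column:
  A vs B: [1 vs 3, 1 vs 4, 3 vs 3] → A does not strictly dominate B (column X: 1 ≤ 3)
  A vs C: [1 vs 5, 1 vs 5, 3 vs 2] → A does not strictly dominate C (column X: 1 ≤ 5)
  B vs A: [3 vs 1, 4 vs 1, 3 vs 3] → B does not strictly dominate A (column Z: 3 ≤ 3)
  B vs C: [3 vs 5, 4 vs 5, 3 vs 2] → B does not strictly dominate C (column X: 3 ≤ 5)
  C vs A: [5 vs 1, 5 vs 1, 2 vs 3] → C does not strictly dominate A (column Z: 2 ≤ 3)
  C vs B: [5 vs 3, 5 vs 4, 2 vs 3] → C does not strictly dominate B (column Z: 2 ≤ 3)
No single strategy strictly dominates all others → no strictly dominant strategy.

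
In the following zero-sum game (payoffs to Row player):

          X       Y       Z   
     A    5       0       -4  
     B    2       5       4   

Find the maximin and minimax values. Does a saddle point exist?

Maximin = 2, Minimax = 4, Saddle: False

Work:
Row minimums: [-4, 2] → maximin = 2
Column maximums: [5, 5, 4] → minimax = 4
No saddle point (maximin ≠ minimax). Mixed strategy needed.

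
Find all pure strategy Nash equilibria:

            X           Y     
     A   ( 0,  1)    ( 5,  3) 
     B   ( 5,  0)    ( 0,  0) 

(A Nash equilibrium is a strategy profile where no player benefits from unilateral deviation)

Nash equilibrium: (A, Y), (B, X)

Work:
Best responses:
  P1 vs X: payoffs [0, 5] → best response B (payoff 5)
  P1 vs Y: payoffs [5, 0] → best response A (payoff 5)
  P2 vs A: payoffs [1, 3] → best response Y (payoff 3)
  P2 vs B: payoffs [0, 0] → best response X/Y (payoff 0)
Mutual best responses: (A,Y), (B,X) → Nash equilibria.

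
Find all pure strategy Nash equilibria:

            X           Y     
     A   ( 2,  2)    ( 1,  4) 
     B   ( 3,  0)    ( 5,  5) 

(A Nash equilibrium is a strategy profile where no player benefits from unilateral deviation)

Nash equilibrium: (B, Y)

Work:
Best responses:
  P1 vs X: payoffs [2, 3] → best response B (payoff 3)
  P1 vs Y: payoffs [1, 5] → best response B (payoff 5)
  P2 vs A: payoffs [2, 4] → best response Y (payoff 4)
  P2 vs B: payoffs [0, 5] → best response Y (payoff 5)
Mutual best responses: (B,Y) → Nash equilibria.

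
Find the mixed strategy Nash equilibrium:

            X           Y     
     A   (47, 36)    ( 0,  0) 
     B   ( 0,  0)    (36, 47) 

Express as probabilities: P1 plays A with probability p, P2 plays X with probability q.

p = 0.5663, q = 0.4337

Work:
Find probabilities that make opponent indifferent:
P2 chooses q to make P1 indifferent between A and B
P1 chooses p to make P2 indifferent between X and Y
Mixed NE: P1 plays (A: 0.5663, B: 0.4337), P2 plays (X: 0.4337, Y: 0.5663)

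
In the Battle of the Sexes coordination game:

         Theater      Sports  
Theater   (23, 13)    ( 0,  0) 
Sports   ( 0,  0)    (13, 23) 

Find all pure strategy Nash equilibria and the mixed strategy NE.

Pure NE: (Theater, Theater) and (Sports, Sports); Mixed NE: p = 0.6389, q = 0.3611

Work:
Check pure NE:
(Theater, Theater): (23, 13) - no unilateral deviation beneficial
(Sports, Sports): (13, 23) - no unilateral deviation beneficial
Mixed NE: P1 plays Theater with p = 0.6389, P2 plays Theater with q = 0.3611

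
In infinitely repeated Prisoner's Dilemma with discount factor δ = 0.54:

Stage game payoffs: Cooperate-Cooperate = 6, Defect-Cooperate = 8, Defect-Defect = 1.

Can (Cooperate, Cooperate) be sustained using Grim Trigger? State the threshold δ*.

δ* = 0.2857; since δ = 0.54 ≥ 0.2857, cooperation can be sustained

Work:
For Grim Trigger:
Cooperate forever: 6/(1-δ)
Defect then punished: 8 + 1·δ/(1-δ)
Need: 6/(1-δ) ≥ 8 + 1·δ/(1-δ)
Solving: δ ≥ (T-R)/(T-P) = (8-6)/(8-1) = 0.2857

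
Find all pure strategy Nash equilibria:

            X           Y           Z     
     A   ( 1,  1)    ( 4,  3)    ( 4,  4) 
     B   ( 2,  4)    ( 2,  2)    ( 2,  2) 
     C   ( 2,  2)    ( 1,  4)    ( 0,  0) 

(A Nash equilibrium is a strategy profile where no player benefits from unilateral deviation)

Nash equilibrium: (A, Z), (B, X)

Work:
Best responses:
  P1 vs X: payoffs [1, 2, 2] → best response B/C (payoff 2)
  P1 vs Y: payoffs [4, 2, 1] → best response A (payoff 4)
  P1 vs Z: payoffs [4, 2, 0] → best response A (payoff 4)
  P2 vs A: payoffs [1, 3, 4] → best response Z (payoff 4)
  P2 vs B: payoffs [4, 2, 2] → best response X (payoff 4)
  P2 vs C: payoffs [2, 4, 0] → best response Y (payoff 4)
Mutual best responses: (A,Z), (B,X) → Nash equilibria.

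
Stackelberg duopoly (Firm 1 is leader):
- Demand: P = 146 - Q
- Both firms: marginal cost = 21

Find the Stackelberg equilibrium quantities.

q₁* (leader) = 62.5, q₂* (follower) = 31.25

Work:
Follower's reaction: q₂ = (a - c - q₁)/2
Leader substitutes: π₁ = q₁·(a - q₁ - (a-c-q₁)/2 - c)
FOC: q₁* = (146 - 21)/2 = 62.50
Then: q₂* = (146 - 21 - 62.5)/2 = 31.25
Leader has first-mover advantage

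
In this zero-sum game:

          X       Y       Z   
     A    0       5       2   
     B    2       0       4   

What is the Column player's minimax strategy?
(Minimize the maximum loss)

Column should play X, value = 2

Work:
Column player minimizes Row's maximum payoff:
Column X: max payoff to Row = 2
Column Y: max payoff to Row = 5
Column Z: max payoff to Row = 4
Minimum is 2, achieved by column X.
Minimax strategy: X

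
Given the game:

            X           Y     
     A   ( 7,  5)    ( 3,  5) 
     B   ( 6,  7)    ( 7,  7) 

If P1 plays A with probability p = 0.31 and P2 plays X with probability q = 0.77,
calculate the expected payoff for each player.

E[P1] = 6.1835, E[P2] = 6.38

Work:
E[P1] = p·q·π₁(A,X) + p·(1-q)·π₁(A,Y) + (1-p)·q·π₁(B,X) + (1-p)·(1-q)·π₁(B,Y)
= 0.31·0.77·7 + 0.31·0.23·3 + 0.69·0.77·6 + 0.69·0.23·7
= 6.1835

E[P2] = 6.38 (similar calculation)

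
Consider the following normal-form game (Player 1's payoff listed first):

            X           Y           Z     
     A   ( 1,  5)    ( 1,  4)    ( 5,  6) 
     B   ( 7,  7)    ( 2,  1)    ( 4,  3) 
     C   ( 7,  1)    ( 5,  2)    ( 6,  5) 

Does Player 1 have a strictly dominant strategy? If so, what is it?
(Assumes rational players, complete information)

No strictly dominant strategy exists for Player 1

Work:
A strategy strictly dominates another if it gives a strictly higher payoff against every opponent action. Compare each pair of P1's strategies column-by-column:
  A vs B: [1 vs 7, 1 vs 2, 5 vs 4] → A does not strictly dominate B (column X: 1 ≤ 7)
  A vs C: [1 vs 7, 1 vs 5, 5 vs 6] → A does not strictly dominate C (column X: 1 ≤ 7)
  B vs A: [7 vs 1, 2 vs 1, 4 vs 5] → B does not strictly dominate A (column Z: 4 ≤ 5)
  B vs C: [7 vs 7, 2 vs 5, 4 vs 6] → B does not strictly dominate C (column X: 7 ≤ 7)
  C vs A: [7 vs 1, 5 vs 1, 6 vs 5] → C strictly dominates A
  C vs B: [7 vs 7, 5 vs 2, 6 vs 4] → C does not strictly dominate B (column X: 7 ≤ 7)
No single strategy strictly dominates all others → no strictly dominant strategy.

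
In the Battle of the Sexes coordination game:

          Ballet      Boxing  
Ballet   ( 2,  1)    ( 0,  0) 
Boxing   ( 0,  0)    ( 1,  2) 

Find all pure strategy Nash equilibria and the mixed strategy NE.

Pure NE: (Ballet, Ballet) and (Boxing, Boxing); Mixed NE: p = 0.6667, q = 0.3333

Work:
Check pure NE:
(Ballet, Ballet): (2, 1) - no unilateral deviation beneficial
(Boxing, Boxing): (1, 2) - no unilateral deviation beneficial
Mixed NE: P1 plays Ballet with p = 0.6667, P2 plays Ballet with q = 0.3333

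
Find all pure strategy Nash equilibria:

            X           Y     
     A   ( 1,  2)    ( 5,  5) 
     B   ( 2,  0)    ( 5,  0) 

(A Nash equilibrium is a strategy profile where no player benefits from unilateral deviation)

Nash equilibrium: (A, Y), (B, X), (B, Y)

Work:
Best responses:
  P1 vs X: payoffs [1, 2] → best response B (payoff 2)
  P1 vs Y: payoffs [5, 5] → best response A/B (payoff 5)
  P2 vs A: payoffs [2, 5] → best response Y (payoff 5)
  P2 vs B: payoffs [0, 0] → best response X/Y (payoff 0)
Mutual best responses: (A,Y), (B,X), (B,Y) → Nash equilibria.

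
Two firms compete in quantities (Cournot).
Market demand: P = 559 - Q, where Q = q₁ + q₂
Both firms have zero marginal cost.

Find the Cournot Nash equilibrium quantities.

q₁* = q₂* = 186.33; P* = 186.33

Work:
Profit: π_i = P·q_i = (a - q_i - q_j)·q_i
FOC: ∂π_i/∂q_i = a - 2q_i - q_j = 0
Reaction function: q_i = (559 - q_j)/2
Symmetry: q* = 559/3 = 186.33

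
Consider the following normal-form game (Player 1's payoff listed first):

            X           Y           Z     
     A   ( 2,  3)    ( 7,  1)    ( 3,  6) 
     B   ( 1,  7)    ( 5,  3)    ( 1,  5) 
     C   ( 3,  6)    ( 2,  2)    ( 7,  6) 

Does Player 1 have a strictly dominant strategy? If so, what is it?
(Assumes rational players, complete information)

No strictly dominant strategy exists for Player 1

Work:
A strategy strictly dominates another if it gives a strictly higher payoff against every opponent action. Compare each pair of P1's strategies column-by-column:
  A vs B: [2 vs 1, 7 vs 5, 3 vs 1] → A strictly dominates B
  A vs C: [2 vs 3, 7 vs 2, 3 vs 7] → A does not strictly dominate C (column X: 2 ≤ 3)
  B vs A: [1 vs 2, 5 vs 7, 1 vs 3] → B does not strictly dominate A (column X: 1 ≤ 2)
  B vs C: [1 vs 3, 5 vs 2, 1 vs 7] → B does not strictly dominate C (column X: 1 ≤ 3)
  C vs A: [3 vs 2, 2 vs 7, 7 vs 3] → C does not strictly dominate A (column Y: 2 ≤ 7)
  C vs B: [3 vs 1, 2 vs 5, 7 vs 1] → C does not strictly dominate B (column Y: 2 ≤ 5)
No single strategy strictly dominates all others → no strictly dominant strategy.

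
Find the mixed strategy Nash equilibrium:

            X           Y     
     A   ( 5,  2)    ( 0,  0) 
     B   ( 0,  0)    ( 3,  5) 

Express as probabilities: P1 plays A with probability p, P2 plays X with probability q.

p = 0.7143, q = 0.375

Work:
Find probabilities that make opponent indifferent:
P2 chooses q to make P1 indifferent between A and B
P1 chooses p to make P2 indifferent between X and Y
Mixed NE: P1 plays (A: 0.7143, B: 0.2857), P2 plays (X: 0.375, Y: 0.625)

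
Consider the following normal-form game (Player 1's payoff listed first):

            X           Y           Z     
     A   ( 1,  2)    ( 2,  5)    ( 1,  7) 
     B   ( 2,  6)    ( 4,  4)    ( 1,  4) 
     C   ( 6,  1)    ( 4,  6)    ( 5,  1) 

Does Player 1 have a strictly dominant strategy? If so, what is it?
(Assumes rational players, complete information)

No strictly dominant strategy exists for Player 1

Work:
A strategy strictly dominates another if it gives a strictly higher payoff against every opponent action. Compare each pair of P1's strategies column-by-column:
  A vs B: [1 vs 2, 2 vs 4, 1 vs 1] → A does not strictly dominate B (column X: 1 ≤ 2)
  A vs C: [1 vs 6, 2 vs 4, 1 vs 5] → A does not strictly dominate C (column X: 1 ≤ 6)
  B vs A: [2 vs 1, 4 vs 2, 1 vs 1] → B does not strictly dominate A (column Z: 1 ≤ 1)
  B vs C: [2 vs 6, 4 vs 4, 1 vs 5] → B does not strictly dominate C (column X: 2 ≤ 6)
  C vs A: [6 vs 1, 4 vs 2, 5 vs 1] → C strictly dominates A
  C vs B: [6 vs 2, 4 vs 4, 5 vs 1] → C does not strictly dominate B (column Y: 4 ≤ 4)
No single strategy strictly dominates all others → no strictly dominant strategy.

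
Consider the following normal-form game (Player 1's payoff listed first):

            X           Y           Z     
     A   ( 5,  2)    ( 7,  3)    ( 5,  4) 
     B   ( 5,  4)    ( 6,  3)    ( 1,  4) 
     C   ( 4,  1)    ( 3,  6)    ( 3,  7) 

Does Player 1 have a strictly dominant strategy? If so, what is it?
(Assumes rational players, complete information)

No strictly dominant strategy exists for Player 1

Work:
A strategy strictly dominates another if it gives a strictly higher payoff against every opponent action. Compare each pair of P1's strategies column-by-column:
  A vs B: [5 vs 5, 7 vs 6, 5 vs 1] → A does not strictly dominate B (column X: 5 ≤ 5)
  A vs C: [5 vs 4, 7 vs 3, 5 vs 3] → A strictly dominates C
  B vs A: [5 vs 5, 6 vs 7, 1 vs 5] → B does not strictly dominate A (column X: 5 ≤ 5)
  B vs C: [5 vs 4, 6 vs 3, 1 vs 3] → B does not strictly dominate C (column Z: 1 ≤ 3)
  C vs A: [4 vs 5, 3 vs 7, 3 vs 5] → C does not strictly dominate A (column X: 4 ≤ 5)
  C vs B: [4 vs 5, 3 vs 6, 3 vs 1] → C does not strictly dominate B (column X: 4 ≤ 5)
No single strategy strictly dominates all others → no strictly dominant strategy.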